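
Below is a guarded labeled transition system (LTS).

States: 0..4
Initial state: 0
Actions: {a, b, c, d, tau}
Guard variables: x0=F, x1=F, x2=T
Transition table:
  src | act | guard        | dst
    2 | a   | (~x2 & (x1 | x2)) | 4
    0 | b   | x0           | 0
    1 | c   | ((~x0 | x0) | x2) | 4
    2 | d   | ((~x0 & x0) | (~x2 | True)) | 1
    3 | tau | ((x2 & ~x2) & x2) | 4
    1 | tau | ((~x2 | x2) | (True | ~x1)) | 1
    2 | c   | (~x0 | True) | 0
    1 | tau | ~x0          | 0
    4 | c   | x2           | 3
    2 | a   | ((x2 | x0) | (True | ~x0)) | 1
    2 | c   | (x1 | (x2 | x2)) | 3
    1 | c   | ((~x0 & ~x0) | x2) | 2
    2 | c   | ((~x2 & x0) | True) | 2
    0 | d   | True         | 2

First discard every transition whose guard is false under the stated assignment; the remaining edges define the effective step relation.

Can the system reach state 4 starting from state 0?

11 transition(s) survive guard evaluation.
L0 = {0}
L1 = {2}  total {0,2}
L2 = {1,3}  total {0,1,2,3}
L3 = {4}  total {0,1,2,3,4}
Reachable = {0,1,2,3,4}
trace reaching 4: d·d·c

Answer: REACHABLE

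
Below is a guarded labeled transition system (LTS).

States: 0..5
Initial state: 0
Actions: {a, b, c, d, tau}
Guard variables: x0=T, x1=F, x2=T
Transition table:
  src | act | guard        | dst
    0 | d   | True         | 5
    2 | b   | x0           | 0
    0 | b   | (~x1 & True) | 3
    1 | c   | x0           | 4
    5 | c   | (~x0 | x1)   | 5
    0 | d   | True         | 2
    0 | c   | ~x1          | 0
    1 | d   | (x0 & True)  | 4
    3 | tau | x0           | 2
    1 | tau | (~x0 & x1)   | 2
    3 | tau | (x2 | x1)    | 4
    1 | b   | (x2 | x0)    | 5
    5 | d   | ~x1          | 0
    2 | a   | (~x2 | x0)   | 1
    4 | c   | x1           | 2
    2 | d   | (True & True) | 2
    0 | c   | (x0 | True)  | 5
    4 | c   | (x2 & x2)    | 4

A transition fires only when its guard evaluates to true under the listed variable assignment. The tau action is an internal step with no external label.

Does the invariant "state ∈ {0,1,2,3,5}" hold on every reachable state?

Answer: INVARIANT VIOLATED at state 4

Analysis:
Allowed set {0,1,2,3,5}
Reachable = {0,1,2,3,4,5}
  0: ✓
  1: ✓
  2: ✓
  3: ✓
  4: ✗ unsafe
  5: ✓
reach 4 via b·tau — violates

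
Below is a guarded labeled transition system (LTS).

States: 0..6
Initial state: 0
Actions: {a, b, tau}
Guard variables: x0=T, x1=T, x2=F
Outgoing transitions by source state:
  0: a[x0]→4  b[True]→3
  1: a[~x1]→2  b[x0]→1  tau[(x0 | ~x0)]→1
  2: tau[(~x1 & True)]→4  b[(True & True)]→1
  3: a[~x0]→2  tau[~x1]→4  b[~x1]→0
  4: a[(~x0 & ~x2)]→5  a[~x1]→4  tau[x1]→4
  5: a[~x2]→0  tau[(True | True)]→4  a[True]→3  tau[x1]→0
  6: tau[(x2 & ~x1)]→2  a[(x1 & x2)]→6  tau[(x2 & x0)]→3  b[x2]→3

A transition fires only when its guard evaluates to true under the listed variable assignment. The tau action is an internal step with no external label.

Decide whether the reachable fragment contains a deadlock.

Reach set: {0,3,4}
  0: a→4  b→3  [2 exit(s)]
  3: ∅  [deadlock]
  4: tau→4  [1 exit(s)]
witness 3: b

Answer: DEADLOCK at state 3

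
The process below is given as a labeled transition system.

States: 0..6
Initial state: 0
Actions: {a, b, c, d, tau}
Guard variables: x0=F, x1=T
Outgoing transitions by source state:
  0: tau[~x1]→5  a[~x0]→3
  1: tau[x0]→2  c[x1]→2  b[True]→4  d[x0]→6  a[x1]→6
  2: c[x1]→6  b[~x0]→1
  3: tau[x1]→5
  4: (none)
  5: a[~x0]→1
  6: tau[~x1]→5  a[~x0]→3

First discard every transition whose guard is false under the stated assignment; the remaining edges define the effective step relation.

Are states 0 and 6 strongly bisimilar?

Compute ~ classes (split until stable):
  P[0] = {{0,1,2,3,4,5,6}}
  P[1] = {{0,5,6},{1},{2},{3},{4}}
  P[2] = {{0,6},{1},{2},{3},{4},{5}}
6 equivalence class(es) (converged in 3)
0∈{0,6}, 6∈{0,6}

Answer: BISIMILAR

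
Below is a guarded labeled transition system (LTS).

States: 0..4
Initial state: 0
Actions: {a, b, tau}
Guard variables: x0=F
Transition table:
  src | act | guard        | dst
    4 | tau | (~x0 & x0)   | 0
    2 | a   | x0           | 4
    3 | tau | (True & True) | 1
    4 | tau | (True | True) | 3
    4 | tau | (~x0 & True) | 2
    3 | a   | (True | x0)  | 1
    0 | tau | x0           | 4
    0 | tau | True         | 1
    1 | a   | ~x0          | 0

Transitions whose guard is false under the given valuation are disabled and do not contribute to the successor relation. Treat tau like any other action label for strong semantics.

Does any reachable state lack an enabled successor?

R = {0,1}
  0: tau→1  [1 out]
  1: a→0  [1 out]

Answer: DEADLOCK-FREE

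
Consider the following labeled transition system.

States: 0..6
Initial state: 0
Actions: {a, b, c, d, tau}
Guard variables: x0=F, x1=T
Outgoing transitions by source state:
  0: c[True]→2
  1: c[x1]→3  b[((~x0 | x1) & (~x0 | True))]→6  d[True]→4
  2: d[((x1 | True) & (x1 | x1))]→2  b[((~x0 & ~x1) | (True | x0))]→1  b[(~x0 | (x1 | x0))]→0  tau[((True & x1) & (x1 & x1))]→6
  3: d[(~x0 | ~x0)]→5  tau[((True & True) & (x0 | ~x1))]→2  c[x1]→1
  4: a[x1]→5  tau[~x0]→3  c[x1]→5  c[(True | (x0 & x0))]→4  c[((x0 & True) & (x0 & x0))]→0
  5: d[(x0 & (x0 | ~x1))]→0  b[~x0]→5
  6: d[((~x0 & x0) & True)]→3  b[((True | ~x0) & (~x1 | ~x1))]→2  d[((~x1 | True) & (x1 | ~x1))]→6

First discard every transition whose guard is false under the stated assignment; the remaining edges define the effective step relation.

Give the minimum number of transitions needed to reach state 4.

Layered search for 4:
  depth 0: {0}
  depth 1: {2}
  depth 2: {1,6}
  depth 3: {3,4}
depth(4)=3, e.g. c·b·d

Answer: 3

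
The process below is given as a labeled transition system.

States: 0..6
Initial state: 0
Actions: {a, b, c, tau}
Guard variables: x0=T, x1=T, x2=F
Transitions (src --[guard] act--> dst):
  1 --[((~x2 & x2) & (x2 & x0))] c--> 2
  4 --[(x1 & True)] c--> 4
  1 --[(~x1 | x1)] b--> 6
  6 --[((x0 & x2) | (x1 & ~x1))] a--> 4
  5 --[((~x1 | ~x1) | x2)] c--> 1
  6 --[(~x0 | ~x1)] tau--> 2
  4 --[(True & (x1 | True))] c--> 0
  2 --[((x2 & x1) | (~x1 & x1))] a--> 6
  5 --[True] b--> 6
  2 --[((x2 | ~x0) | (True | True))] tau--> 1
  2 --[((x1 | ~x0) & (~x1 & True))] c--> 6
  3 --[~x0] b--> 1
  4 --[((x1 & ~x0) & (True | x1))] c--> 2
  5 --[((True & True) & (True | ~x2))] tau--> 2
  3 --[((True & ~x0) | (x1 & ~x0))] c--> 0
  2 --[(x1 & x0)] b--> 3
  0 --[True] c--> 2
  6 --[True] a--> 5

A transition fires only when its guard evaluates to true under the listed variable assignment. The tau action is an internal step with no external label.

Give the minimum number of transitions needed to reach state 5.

Answer: 4

Working:
Breadth-first toward 5:
  L0 = {0}
  L1 = {2}
  L2 = {1,3}
  L3 = {6}
  L4 = {5}
5 enters at depth 4; path c·tau·b·a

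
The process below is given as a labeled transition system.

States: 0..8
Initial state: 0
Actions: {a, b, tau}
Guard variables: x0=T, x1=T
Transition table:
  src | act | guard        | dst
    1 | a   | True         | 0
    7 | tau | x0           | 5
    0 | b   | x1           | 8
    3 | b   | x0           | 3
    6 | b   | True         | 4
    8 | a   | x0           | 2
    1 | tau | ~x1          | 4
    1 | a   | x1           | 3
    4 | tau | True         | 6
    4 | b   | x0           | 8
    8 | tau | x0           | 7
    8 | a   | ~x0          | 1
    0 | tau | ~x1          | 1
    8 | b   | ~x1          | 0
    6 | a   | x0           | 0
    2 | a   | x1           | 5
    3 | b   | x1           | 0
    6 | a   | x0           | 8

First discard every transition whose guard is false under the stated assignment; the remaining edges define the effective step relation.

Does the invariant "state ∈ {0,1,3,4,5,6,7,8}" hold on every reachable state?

Allowed set {0,1,3,4,5,6,7,8}
Reachable = {0,2,5,7,8}
  0: ok
  2: outside
  5: ok
  7: ok
  8: ok
reach 2 via b·a — violates

Answer: INVARIANT VIOLATED at state 2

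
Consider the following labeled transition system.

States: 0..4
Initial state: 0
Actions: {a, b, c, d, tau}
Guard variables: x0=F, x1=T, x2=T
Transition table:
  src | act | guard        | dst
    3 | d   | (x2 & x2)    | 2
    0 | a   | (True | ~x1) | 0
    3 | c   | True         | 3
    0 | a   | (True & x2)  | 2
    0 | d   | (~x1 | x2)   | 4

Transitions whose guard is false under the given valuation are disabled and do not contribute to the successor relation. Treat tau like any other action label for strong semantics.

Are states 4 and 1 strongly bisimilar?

Bisimulation quotient by refinement:
  P[0] = {{0,1,2,3,4}}
  P[1] = {{0},{1,2,4},{3}}
stable after 2 split(s): 3 block(s)
4∈{1,2,4}, 1∈{1,2,4}

Answer: BISIMILAR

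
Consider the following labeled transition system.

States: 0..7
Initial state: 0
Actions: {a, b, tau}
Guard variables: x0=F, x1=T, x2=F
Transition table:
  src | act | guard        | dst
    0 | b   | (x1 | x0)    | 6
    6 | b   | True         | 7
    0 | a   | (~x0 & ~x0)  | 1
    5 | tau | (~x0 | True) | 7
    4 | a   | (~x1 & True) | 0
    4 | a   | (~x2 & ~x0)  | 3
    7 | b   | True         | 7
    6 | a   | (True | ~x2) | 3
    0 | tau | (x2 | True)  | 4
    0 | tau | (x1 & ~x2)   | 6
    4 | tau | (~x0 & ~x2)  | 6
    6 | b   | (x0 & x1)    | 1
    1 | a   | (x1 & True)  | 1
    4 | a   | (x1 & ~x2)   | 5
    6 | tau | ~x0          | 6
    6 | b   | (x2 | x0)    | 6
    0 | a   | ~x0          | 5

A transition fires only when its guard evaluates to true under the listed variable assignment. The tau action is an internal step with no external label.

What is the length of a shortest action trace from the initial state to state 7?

BFS to 7:
  depth 0: {0}
  depth 1: {1,4,5,6}
  depth 2: {3,7}
first hit 7 at d=2 via a·tau

Answer: 2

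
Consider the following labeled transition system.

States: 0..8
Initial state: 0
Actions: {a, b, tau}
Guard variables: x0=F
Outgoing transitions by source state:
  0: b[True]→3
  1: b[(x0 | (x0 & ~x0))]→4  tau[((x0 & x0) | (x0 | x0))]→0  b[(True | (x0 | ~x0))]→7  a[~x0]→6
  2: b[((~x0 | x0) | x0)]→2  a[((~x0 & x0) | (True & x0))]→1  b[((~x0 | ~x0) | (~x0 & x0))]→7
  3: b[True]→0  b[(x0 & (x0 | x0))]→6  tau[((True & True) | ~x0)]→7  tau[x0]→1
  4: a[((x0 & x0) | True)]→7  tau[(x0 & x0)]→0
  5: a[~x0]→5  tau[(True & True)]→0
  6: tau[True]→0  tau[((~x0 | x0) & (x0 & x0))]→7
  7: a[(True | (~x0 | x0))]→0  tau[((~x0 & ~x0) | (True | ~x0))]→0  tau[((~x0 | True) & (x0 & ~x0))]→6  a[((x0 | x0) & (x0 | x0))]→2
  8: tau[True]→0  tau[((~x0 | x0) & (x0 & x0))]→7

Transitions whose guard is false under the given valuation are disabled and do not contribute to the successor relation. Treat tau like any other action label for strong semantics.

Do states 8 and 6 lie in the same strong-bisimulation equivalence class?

Bisimulation quotient by refinement:
  P[0] = {{0,1,2,3,4,5,6,7,8}}
  P[1] = {{0,2},{1},{3},{4},{5,7},{6,8}}
  P[2] = {{0},{1},{2},{3},{4},{5},{6,8},{7}}
8 equivalence class(es) (converged in 3)
class of 8: {6,8}; class of 6: {6,8}

Answer: BISIMILAR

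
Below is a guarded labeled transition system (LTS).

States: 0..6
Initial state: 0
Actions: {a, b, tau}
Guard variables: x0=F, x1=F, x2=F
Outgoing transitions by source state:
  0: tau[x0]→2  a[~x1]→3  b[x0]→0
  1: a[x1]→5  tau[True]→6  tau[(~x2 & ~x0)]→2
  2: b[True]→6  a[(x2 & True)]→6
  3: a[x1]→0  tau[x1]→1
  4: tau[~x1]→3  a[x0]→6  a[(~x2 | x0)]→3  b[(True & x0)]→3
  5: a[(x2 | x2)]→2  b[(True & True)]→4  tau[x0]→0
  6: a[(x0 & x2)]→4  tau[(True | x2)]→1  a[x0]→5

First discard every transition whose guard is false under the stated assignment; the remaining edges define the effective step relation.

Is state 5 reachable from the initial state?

Guard filter leaves 8 enabled edge(s).
L0 = {0}
L1 = {3}  cumulative {0,3}
Reachable = {0,3}

Answer: UNREACHABLE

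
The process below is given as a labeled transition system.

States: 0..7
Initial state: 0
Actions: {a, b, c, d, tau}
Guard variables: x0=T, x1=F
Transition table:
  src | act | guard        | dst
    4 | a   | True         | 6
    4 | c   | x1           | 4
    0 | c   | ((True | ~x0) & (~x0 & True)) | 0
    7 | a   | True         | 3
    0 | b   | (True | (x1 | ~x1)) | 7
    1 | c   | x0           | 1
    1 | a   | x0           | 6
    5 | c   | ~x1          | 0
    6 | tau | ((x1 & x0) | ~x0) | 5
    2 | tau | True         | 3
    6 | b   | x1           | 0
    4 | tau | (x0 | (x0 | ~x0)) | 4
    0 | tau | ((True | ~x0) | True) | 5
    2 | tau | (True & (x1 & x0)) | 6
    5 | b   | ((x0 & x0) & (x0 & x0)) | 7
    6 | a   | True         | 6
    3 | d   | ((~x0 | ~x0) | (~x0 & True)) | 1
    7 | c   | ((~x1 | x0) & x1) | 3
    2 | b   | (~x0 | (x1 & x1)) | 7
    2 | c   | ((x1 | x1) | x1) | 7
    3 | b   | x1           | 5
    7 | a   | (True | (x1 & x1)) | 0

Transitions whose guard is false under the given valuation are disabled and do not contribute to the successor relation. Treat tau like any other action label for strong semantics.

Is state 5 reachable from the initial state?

12 transition(s) survive guard evaluation.
L0 = {0}
L1 = {5,7}  total {0,5,7}
L2 = {3}  total {0,3,5,7}
Reach set: {0,3,5,7}
Path to 5: tau

Answer: REACHABLE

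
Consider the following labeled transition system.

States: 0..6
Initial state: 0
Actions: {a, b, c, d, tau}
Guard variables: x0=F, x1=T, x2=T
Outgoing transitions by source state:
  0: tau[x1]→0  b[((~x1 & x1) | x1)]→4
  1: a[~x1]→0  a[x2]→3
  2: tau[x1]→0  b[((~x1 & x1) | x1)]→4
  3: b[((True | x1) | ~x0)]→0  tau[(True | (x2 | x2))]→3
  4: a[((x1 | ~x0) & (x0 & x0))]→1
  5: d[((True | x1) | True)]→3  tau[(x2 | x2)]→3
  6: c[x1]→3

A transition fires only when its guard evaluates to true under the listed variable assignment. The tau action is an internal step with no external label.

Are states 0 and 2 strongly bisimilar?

Refine partition for ~:
  π0 = {{0,1,2,3,4,5,6}}
  π1 = {{0,2,3},{1},{4},{5},{6}}
  π2 = {{0,2},{1},{3},{4},{5},{6}}
6 equivalence class(es) (converged in 3)
0∈{0,2}, 2∈{0,2}

Answer: BISIMILAR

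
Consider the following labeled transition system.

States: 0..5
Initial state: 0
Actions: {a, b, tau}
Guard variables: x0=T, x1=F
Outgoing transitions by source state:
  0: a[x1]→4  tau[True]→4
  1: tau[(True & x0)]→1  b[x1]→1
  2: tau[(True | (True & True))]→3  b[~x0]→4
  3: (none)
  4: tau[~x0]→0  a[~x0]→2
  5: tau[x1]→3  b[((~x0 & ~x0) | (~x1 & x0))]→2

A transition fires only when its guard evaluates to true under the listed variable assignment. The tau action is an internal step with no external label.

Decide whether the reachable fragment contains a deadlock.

R = {0,4}
  0: tau→4  [1 out]
  4: ∅  [no exit]
witness 4: tau

Answer: DEADLOCK at state 4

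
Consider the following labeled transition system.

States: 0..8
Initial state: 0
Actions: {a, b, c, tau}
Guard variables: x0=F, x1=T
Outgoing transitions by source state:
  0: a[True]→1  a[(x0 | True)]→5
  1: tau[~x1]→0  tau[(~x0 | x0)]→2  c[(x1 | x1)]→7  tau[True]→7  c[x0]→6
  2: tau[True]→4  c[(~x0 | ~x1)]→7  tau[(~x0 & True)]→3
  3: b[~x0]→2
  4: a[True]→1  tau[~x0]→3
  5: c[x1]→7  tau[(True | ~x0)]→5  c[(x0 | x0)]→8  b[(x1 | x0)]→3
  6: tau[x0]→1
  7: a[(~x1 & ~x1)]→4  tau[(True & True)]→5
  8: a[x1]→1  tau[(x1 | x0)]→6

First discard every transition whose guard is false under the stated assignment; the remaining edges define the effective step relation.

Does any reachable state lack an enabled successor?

Answer: DEADLOCK-FREE

Trace:
R = {0,1,2,3,4,5,7}
  0: a→1  a→5  [2 out]
  1: c→7  tau→2  tau→7  [3 out]
  2: c→7  tau→3  tau→4  [3 out]
  3: b→2  [1 out]
  4: a→1  tau→3  [2 out]
  5: b→3  c→7  tau→5  [3 out]
  7: tau→5  [1 out]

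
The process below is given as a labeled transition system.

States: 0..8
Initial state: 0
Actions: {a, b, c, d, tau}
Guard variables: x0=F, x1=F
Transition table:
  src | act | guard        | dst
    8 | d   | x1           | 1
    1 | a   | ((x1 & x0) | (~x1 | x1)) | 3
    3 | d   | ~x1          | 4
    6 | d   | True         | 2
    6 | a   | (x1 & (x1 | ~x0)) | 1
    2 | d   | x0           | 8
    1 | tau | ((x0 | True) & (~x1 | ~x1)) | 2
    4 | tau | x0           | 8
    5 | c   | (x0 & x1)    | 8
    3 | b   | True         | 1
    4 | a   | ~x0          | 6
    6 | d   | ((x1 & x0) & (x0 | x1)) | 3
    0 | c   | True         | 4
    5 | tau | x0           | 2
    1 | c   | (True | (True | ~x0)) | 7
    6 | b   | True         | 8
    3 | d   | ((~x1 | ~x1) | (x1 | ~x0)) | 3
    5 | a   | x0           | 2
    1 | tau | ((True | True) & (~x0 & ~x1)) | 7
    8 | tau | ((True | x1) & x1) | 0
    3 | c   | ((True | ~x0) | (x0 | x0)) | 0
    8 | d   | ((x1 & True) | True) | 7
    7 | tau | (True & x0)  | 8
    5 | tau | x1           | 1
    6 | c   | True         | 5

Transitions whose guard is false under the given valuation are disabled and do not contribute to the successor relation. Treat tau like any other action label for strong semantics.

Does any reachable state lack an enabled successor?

Reach set: {0,2,4,5,6,7,8}
  0: c→4  [1 exit(s)]
  2: ∅  [no exit]
  4: a→6  [1 exit(s)]
  5: ∅  [no exit]
  6: b→8  c→5  d→2  [3 exit(s)]
  7: ∅  [no exit]
  8: d→7  [1 exit(s)]
Path to 2: c·a·d

Answer: DEADLOCK at state 2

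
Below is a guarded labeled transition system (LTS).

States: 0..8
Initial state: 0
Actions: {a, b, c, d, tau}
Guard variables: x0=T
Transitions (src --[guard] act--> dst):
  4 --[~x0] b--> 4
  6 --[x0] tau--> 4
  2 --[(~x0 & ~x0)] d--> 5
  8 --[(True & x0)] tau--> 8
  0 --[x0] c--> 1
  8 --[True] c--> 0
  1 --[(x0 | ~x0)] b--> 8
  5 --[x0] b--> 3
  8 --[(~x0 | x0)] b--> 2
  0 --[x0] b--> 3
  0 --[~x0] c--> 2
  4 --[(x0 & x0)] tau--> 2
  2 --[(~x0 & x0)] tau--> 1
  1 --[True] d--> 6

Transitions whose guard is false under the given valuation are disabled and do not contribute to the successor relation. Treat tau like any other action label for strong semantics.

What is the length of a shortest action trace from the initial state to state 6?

Answer: 2

Analysis:
Breadth-first toward 6:
  depth 0: {0}
  depth 1: {1,3}
  depth 2: {6,8}
depth(6)=2, e.g. c·d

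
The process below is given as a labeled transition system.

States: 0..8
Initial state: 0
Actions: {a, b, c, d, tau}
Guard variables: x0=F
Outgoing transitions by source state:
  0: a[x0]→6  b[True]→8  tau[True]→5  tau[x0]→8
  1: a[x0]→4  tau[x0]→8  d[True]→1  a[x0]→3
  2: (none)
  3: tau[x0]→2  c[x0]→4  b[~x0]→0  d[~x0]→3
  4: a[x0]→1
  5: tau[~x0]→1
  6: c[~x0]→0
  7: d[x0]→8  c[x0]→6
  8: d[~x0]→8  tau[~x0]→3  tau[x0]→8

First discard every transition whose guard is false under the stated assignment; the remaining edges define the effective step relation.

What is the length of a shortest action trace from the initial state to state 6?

Breadth-first toward 6:
  Layer 0: {0}
  Layer 1: {5,8}
  Layer 2: {1,3}
6 never appears.

Answer: UNREACHABLE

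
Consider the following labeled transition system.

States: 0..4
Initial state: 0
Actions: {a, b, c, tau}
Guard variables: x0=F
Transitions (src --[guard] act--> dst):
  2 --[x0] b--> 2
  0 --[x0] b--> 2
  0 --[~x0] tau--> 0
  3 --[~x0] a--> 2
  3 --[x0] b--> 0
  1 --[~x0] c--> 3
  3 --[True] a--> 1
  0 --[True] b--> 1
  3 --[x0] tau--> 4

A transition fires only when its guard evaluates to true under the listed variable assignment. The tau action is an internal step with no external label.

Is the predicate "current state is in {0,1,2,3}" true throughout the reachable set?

Answer: INVARIANT HOLDS

Working:
Allowed set {0,1,2,3}
Reachable = {0,1,2,3}
  0: safe
  1: safe
  2: safe
  3: safe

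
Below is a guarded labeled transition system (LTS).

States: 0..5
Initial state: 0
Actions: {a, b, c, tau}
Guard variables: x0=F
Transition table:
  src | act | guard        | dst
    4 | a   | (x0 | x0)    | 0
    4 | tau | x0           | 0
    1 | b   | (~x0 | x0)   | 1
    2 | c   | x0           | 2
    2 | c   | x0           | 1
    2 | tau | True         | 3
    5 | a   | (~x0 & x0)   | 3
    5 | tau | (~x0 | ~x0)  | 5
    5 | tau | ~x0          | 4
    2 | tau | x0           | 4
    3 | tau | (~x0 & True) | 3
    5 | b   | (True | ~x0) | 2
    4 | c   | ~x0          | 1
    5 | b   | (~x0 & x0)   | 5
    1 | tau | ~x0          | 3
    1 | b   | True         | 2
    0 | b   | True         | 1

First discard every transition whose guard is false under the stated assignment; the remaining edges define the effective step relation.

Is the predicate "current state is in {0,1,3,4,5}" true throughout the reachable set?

Answer: INVARIANT VIOLATED at state 2

Working:
Inv-set: {0,1,3,4,5}
Reach set: {0,1,2,3}
  0: safe
  1: safe
  2: VIOLATES
  3: safe
witness against invariant: b·b → 2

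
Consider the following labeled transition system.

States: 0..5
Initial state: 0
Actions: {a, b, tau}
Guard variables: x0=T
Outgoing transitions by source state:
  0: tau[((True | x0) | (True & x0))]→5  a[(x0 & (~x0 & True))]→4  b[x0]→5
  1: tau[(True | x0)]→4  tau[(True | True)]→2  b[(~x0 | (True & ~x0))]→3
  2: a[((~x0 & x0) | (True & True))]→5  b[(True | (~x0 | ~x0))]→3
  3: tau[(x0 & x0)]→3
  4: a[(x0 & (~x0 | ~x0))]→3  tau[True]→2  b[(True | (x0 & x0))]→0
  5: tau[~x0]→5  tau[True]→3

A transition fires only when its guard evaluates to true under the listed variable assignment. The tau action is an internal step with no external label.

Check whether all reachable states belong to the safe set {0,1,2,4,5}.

Allowed set {0,1,2,4,5}
Reachable = {0,3,5}
  0: safe
  3: VIOLATES
  5: safe
counterexample path to 3: tau·tau

Answer: INVARIANT VIOLATED at state 3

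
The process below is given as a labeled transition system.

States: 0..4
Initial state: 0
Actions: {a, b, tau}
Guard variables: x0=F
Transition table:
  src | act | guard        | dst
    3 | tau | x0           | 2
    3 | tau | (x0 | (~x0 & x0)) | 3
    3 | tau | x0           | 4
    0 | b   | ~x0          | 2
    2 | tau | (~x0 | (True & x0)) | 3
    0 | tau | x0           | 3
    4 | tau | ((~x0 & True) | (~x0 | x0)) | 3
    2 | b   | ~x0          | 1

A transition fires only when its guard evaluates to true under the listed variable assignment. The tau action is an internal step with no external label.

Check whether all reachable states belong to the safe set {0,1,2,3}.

Allowed set {0,1,2,3}
Reachable = {0,1,2,3}
  0: ✓
  1: ✓
  2: ✓
  3: ✓

Answer: INVARIANT HOLDS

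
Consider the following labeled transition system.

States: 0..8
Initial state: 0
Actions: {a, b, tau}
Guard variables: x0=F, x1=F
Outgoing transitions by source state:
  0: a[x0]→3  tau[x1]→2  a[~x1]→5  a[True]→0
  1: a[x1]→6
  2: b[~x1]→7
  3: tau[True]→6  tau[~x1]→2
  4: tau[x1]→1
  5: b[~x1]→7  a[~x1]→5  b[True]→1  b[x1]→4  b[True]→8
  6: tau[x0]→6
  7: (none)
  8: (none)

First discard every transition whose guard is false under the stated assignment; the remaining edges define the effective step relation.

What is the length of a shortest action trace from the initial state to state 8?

BFS to 8:
  depth 0: {0}
  depth 1: {5}
  depth 2: {1,7,8}
first hit 8 at d=2 via a·b

Answer: 2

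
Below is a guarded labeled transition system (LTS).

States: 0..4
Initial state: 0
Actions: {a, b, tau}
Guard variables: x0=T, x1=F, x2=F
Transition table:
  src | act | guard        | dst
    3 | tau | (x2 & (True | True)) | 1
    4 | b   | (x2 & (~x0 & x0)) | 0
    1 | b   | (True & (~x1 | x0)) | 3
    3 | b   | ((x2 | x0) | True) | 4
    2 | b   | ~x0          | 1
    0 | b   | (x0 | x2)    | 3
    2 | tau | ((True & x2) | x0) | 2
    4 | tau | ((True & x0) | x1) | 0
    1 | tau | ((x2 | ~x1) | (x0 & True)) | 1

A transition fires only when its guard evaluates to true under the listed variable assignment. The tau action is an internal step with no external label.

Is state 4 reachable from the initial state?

After dropping false guards: 6 live edges.
depth 0: {0}
depth 1: {3}  total {0,3}
depth 2: {4}  total {0,3,4}
R = {0,3,4}
trace reaching 4: b·b

Answer: REACHABLE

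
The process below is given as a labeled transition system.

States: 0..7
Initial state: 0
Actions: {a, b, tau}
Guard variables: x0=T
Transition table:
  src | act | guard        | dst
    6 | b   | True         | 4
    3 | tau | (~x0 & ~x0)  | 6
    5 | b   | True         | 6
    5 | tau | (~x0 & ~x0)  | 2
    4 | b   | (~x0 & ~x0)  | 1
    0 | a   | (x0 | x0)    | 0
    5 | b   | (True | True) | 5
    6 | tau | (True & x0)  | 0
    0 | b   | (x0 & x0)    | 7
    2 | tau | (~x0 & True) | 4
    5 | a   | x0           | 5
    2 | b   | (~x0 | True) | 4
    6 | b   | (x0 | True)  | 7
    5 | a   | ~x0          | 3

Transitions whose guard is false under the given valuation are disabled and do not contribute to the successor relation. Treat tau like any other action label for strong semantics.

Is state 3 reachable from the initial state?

Answer: UNREACHABLE

Analysis:
After dropping false guards: 9 live edges.
L0 = {0}
L1 = {7}  cumulative {0,7}
R = {0,7}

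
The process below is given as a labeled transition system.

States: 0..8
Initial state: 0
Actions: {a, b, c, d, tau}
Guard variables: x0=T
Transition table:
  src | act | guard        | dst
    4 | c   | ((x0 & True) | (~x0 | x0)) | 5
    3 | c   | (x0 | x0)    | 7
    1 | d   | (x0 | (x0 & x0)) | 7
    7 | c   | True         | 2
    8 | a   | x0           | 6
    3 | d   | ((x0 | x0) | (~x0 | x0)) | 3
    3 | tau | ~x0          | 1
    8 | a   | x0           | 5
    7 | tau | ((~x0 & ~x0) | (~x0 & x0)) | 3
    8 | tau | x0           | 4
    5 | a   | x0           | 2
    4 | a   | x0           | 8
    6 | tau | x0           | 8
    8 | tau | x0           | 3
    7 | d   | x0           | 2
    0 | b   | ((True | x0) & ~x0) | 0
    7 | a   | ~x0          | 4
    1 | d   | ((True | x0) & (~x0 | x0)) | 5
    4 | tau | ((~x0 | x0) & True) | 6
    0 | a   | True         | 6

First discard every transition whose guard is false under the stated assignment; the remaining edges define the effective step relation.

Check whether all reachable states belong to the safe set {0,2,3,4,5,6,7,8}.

Answer: INVARIANT HOLDS

Working:
Allowed set {0,2,3,4,5,6,7,8}
R = {0,2,3,4,5,6,7,8}
  0: ok
  2: ok
  3: ok
  4: ok
  5: ok
  6: ok
  7: ok
  8: ok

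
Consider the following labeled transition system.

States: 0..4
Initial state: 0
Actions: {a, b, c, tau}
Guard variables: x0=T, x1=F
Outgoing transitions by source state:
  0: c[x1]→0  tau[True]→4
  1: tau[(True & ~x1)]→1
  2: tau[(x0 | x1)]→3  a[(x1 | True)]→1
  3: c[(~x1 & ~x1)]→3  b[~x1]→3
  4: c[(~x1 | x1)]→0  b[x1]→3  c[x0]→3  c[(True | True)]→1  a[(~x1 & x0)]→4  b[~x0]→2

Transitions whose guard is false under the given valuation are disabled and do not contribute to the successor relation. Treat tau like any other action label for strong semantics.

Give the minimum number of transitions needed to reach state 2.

Answer: UNREACHABLE

Working:
Breadth-first toward 2:
  depth 0: {0}
  depth 1: {4}
  depth 2: {1,3}
2 never appears.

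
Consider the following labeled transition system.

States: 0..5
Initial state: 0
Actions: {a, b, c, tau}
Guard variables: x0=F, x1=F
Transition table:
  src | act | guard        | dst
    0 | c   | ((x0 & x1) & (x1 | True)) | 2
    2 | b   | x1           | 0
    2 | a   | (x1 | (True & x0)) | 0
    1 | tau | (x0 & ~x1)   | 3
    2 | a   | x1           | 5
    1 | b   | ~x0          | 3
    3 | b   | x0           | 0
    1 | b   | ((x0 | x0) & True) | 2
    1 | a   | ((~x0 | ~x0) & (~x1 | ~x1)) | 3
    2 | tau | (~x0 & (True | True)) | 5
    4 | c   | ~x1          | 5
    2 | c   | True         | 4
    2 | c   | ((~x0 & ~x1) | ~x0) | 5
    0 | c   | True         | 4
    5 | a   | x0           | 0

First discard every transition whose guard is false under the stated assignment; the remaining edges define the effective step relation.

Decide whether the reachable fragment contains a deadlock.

Answer: DEADLOCK at state 5

Trace:
Reachable = {0,4,5}
  0: c→4  [1 exit(s)]
  4: c→5  [1 exit(s)]
  5: ∅  [STUCK]
trace reaching 5: c·c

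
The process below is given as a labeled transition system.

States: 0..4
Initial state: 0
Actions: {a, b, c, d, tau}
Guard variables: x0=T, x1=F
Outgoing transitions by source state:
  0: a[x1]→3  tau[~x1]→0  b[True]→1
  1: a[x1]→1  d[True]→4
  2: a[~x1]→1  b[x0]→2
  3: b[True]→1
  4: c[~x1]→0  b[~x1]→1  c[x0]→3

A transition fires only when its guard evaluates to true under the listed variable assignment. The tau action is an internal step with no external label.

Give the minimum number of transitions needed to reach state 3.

Layered search for 3:
  L0 = {0}
  L1 = {1}
  L2 = {4}
  L3 = {3}
first hit 3 at d=3 via b·d·c

Answer: 3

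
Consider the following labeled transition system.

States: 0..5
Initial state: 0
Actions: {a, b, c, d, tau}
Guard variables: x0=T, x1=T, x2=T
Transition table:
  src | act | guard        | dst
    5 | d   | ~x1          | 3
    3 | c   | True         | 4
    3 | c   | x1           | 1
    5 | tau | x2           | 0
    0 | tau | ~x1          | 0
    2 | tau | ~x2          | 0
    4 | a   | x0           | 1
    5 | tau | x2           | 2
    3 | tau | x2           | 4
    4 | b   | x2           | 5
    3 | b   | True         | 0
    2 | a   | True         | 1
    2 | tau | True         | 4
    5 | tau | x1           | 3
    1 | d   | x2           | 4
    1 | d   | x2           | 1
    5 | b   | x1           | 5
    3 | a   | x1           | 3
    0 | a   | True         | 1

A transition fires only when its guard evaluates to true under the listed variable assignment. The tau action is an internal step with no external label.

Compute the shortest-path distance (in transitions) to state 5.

Breadth-first toward 5:
  depth 0: {0}
  depth 1: {1}
  depth 2: {4}
  depth 3: {5}
first hit 5 at d=3 via a·d·b

Answer: 3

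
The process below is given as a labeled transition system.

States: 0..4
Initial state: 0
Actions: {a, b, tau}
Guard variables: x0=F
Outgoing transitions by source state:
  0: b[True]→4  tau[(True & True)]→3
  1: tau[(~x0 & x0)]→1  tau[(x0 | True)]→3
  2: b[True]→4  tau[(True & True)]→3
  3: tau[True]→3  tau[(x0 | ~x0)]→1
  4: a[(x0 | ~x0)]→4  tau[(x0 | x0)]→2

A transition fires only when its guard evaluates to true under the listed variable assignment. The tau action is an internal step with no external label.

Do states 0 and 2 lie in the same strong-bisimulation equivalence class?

Refine partition for ~:
  round 0: {{0,1,2,3,4}}
  round 1: {{0,2},{1,3},{4}}
stable after 2 split(s): 3 block(s)
0∈{0,2}, 2∈{0,2}

Answer: BISIMILAR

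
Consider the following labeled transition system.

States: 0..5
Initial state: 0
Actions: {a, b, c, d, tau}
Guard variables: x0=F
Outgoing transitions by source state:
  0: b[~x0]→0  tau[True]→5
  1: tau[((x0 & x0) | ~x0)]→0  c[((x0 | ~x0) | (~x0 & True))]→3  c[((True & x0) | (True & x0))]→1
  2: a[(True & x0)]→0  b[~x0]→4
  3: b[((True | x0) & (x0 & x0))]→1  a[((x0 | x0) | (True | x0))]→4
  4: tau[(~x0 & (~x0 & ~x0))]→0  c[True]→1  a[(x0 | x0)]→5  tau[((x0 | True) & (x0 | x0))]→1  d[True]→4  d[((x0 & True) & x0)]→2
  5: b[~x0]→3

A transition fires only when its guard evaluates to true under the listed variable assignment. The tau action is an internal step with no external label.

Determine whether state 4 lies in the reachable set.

After dropping false guards: 10 live edges.
depth 0: {0}
depth 1: {5}  total {0,5}
depth 2: {3}  total {0,3,5}
depth 3: {4}  total {0,3,4,5}
depth 4: {1}  total {0,1,3,4,5}
Reach set: {0,1,3,4,5}
witness 4: tau·b·a

Answer: REACHABLE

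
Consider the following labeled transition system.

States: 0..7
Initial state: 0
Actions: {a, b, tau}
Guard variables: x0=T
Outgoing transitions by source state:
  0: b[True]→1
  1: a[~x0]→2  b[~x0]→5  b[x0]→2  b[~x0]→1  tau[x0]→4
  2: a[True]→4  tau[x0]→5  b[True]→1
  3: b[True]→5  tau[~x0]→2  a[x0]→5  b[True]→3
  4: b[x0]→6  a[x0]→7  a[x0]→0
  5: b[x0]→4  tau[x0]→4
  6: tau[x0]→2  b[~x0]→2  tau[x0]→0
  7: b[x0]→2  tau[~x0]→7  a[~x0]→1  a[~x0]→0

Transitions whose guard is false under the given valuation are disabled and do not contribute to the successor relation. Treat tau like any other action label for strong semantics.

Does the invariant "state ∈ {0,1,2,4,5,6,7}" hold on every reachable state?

Answer: INVARIANT HOLDS

Analysis:
Safe = {0,1,2,4,5,6,7}
R = {0,1,2,4,5,6,7}
  0: ok
  1: ok
  2: ok
  4: ok
  5: ok
  6: ok
  7: ok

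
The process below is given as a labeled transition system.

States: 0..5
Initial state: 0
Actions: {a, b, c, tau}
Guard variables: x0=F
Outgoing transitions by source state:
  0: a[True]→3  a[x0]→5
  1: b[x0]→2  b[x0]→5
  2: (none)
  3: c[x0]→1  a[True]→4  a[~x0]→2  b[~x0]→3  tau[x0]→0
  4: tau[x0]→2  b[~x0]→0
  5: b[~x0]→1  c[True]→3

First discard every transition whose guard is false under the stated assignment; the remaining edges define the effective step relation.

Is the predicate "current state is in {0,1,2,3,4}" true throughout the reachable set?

Safe = {0,1,2,3,4}
R = {0,2,3,4}
  0: safe
  2: safe
  3: safe
  4: safe

Answer: INVARIANT HOLDS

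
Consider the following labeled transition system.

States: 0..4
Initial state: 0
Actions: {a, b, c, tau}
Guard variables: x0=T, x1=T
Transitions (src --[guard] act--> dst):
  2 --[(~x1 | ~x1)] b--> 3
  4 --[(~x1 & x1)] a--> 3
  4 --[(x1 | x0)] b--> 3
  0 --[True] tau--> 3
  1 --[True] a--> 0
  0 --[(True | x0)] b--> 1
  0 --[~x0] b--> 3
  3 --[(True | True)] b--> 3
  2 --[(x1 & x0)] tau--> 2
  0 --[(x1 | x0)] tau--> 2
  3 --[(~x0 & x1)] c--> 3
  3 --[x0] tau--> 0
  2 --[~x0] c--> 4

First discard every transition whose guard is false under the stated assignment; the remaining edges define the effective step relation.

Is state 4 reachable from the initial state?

After dropping false guards: 8 live edges.
depth 0: {0}
depth 1: {1,2,3}  cumulative {0,1,2,3}
Reachable = {0,1,2,3}

Answer: UNREACHABLE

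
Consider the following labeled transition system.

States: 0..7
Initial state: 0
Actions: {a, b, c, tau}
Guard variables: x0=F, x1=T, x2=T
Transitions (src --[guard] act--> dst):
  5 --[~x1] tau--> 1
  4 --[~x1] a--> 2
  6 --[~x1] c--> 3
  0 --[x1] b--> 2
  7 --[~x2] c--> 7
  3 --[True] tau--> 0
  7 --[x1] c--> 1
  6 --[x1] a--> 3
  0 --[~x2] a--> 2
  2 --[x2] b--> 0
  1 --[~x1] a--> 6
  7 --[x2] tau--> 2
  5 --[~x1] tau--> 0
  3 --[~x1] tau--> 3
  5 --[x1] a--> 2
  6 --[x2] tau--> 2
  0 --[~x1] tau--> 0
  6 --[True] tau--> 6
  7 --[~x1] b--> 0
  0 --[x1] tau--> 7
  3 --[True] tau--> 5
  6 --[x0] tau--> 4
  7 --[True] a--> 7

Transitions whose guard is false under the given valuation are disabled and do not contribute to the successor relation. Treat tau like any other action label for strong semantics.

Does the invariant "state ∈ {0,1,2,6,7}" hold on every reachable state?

Answer: INVARIANT HOLDS

Analysis:
Allowed set {0,1,2,6,7}
R = {0,1,2,7}
  0: ✓
  1: ✓
  2: ✓
  7: ✓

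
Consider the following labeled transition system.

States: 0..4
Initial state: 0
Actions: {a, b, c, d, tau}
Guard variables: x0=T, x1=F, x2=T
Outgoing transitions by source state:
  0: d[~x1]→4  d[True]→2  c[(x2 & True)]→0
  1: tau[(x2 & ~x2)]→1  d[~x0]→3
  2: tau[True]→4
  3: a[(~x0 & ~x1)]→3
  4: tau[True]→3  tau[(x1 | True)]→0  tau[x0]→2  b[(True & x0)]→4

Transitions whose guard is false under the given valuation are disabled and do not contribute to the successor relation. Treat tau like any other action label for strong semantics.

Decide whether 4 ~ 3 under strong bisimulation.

Answer: NOT BISIMILAR

Working:
Refine partition for ~:
  π0 = {{0,1,2,3,4}}
  π1 = {{0},{1,3},{2},{4}}
stable after 2 split(s): 4 block(s)
class of 4: {4}; class of 3: {1,3}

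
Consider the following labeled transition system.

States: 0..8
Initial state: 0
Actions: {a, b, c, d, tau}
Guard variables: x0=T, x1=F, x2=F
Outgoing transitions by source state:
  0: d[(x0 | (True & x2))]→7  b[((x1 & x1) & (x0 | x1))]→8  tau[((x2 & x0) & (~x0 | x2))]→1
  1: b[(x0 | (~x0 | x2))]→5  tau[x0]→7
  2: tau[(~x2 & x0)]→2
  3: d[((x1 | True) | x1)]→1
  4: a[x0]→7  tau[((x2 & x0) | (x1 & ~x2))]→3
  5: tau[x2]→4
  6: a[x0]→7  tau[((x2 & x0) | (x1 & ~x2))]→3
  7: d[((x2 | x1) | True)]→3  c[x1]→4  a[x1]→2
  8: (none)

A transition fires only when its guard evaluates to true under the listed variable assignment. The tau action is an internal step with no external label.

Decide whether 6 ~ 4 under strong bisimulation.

Answer: BISIMILAR

Analysis:
Compute ~ classes (split until stable):
  P[0] = {{0,1,2,3,4,5,6,7,8}}
  P[1] = {{0,3,7},{1},{2},{4,6},{5,8}}
  P[2] = {{0,7},{1},{2},{3},{4,6},{5,8}}
  P[3] = {{0},{1},{2},{3},{4,6},{5,8},{7}}
Fixed point at round 4; 7 class(es).
[6]={4,6}  [4]={4,6}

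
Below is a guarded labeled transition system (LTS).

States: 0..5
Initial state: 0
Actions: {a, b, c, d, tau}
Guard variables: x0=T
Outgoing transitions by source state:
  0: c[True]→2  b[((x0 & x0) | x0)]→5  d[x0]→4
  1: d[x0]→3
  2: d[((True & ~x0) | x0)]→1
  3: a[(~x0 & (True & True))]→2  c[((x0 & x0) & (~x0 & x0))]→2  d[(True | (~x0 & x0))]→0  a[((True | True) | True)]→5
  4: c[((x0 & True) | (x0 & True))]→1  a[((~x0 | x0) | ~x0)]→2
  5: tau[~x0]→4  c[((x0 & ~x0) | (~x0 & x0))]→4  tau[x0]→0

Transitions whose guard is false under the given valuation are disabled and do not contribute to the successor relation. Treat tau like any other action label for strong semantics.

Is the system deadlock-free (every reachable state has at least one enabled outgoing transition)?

Answer: DEADLOCK-FREE

Analysis:
Reachable = {0,1,2,3,4,5}
  0: b→5  c→2  d→4  [deg 3]
  1: d→3  [deg 1]
  2: d→1  [deg 1]
  3: a→5  d→0  [deg 2]
  4: a→2  c→1  [deg 2]
  5: tau→0  [deg 1]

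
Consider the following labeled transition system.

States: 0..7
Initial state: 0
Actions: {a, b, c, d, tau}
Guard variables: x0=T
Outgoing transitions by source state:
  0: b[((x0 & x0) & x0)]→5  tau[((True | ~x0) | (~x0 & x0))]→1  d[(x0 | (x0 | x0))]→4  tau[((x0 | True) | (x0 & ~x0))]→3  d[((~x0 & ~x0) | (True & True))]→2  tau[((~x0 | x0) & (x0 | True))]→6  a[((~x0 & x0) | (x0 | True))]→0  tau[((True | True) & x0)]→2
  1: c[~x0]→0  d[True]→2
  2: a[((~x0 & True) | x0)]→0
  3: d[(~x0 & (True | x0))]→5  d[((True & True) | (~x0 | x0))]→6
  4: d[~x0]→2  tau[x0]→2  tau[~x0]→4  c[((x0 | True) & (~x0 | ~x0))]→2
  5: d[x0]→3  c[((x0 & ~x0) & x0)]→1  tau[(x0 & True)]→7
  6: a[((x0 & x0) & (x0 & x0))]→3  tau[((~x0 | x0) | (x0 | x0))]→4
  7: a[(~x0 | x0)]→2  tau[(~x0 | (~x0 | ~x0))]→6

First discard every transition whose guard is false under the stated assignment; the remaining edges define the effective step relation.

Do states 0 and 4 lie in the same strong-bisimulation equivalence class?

Bisimulation quotient by refinement:
  round 0: {{0,1,2,3,4,5,6,7}}
  round 1: {{0},{1,3},{2,7},{4},{5},{6}}
  round 2: {{0},{1},{2},{3},{4},{5},{6},{7}}
Fixed point at round 3; 8 class(es).
[0]={0}  [4]={4}

Answer: NOT BISIMILAR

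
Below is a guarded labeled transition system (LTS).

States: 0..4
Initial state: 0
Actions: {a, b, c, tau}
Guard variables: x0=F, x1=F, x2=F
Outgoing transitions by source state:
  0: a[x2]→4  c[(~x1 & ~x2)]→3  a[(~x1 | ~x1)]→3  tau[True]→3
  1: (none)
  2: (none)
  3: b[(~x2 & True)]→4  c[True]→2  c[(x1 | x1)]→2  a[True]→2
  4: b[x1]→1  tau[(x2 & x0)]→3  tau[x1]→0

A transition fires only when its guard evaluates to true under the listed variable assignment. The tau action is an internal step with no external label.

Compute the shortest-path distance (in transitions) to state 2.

BFS to 2:
  Layer 0: {0}
  Layer 1: {3}
  Layer 2: {2,4}
first hit 2 at d=2 via a·a

Answer: 2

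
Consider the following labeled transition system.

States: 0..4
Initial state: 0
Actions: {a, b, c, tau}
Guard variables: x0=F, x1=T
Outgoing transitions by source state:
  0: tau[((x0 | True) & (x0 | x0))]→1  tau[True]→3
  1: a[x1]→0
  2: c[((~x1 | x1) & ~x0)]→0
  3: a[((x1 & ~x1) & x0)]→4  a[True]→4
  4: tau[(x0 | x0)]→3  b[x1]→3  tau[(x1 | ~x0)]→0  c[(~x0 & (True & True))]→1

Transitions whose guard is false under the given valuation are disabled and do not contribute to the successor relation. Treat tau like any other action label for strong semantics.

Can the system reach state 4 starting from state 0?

Answer: REACHABLE

Working:
Guard filter leaves 7 enabled edge(s).
depth 0: {0}
depth 1: {3}  total {0,3}
depth 2: {4}  total {0,3,4}
depth 3: {1}  total {0,1,3,4}
Reachable = {0,1,3,4}
Path to 4: tau·a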